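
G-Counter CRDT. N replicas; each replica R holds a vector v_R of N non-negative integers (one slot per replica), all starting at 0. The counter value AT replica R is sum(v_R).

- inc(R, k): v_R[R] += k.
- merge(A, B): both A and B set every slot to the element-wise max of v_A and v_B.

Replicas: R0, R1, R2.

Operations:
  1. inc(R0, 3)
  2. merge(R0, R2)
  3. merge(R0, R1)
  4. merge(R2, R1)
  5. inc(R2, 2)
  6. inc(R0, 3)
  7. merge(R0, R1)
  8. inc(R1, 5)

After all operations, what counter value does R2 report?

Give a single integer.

Answer: 5

Derivation:
Op 1: inc R0 by 3 -> R0=(3,0,0) value=3
Op 2: merge R0<->R2 -> R0=(3,0,0) R2=(3,0,0)
Op 3: merge R0<->R1 -> R0=(3,0,0) R1=(3,0,0)
Op 4: merge R2<->R1 -> R2=(3,0,0) R1=(3,0,0)
Op 5: inc R2 by 2 -> R2=(3,0,2) value=5
Op 6: inc R0 by 3 -> R0=(6,0,0) value=6
Op 7: merge R0<->R1 -> R0=(6,0,0) R1=(6,0,0)
Op 8: inc R1 by 5 -> R1=(6,5,0) value=11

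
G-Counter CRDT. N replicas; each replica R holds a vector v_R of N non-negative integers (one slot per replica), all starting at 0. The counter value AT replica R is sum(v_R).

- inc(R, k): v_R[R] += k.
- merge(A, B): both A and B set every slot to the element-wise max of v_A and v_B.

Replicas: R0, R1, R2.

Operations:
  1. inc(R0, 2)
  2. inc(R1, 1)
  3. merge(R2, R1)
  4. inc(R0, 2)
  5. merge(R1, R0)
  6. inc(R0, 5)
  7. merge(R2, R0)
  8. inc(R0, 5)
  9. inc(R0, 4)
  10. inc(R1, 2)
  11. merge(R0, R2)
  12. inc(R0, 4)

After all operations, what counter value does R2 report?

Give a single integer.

Answer: 19

Derivation:
Op 1: inc R0 by 2 -> R0=(2,0,0) value=2
Op 2: inc R1 by 1 -> R1=(0,1,0) value=1
Op 3: merge R2<->R1 -> R2=(0,1,0) R1=(0,1,0)
Op 4: inc R0 by 2 -> R0=(4,0,0) value=4
Op 5: merge R1<->R0 -> R1=(4,1,0) R0=(4,1,0)
Op 6: inc R0 by 5 -> R0=(9,1,0) value=10
Op 7: merge R2<->R0 -> R2=(9,1,0) R0=(9,1,0)
Op 8: inc R0 by 5 -> R0=(14,1,0) value=15
Op 9: inc R0 by 4 -> R0=(18,1,0) value=19
Op 10: inc R1 by 2 -> R1=(4,3,0) value=7
Op 11: merge R0<->R2 -> R0=(18,1,0) R2=(18,1,0)
Op 12: inc R0 by 4 -> R0=(22,1,0) value=23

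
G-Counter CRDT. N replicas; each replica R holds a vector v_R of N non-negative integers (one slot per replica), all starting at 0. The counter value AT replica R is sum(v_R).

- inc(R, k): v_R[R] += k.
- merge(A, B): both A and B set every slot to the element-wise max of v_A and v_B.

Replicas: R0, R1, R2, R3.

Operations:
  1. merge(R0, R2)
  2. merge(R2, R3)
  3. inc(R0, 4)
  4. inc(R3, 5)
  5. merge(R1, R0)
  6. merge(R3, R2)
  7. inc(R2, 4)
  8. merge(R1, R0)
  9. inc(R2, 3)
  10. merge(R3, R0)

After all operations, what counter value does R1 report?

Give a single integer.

Answer: 4

Derivation:
Op 1: merge R0<->R2 -> R0=(0,0,0,0) R2=(0,0,0,0)
Op 2: merge R2<->R3 -> R2=(0,0,0,0) R3=(0,0,0,0)
Op 3: inc R0 by 4 -> R0=(4,0,0,0) value=4
Op 4: inc R3 by 5 -> R3=(0,0,0,5) value=5
Op 5: merge R1<->R0 -> R1=(4,0,0,0) R0=(4,0,0,0)
Op 6: merge R3<->R2 -> R3=(0,0,0,5) R2=(0,0,0,5)
Op 7: inc R2 by 4 -> R2=(0,0,4,5) value=9
Op 8: merge R1<->R0 -> R1=(4,0,0,0) R0=(4,0,0,0)
Op 9: inc R2 by 3 -> R2=(0,0,7,5) value=12
Op 10: merge R3<->R0 -> R3=(4,0,0,5) R0=(4,0,0,5)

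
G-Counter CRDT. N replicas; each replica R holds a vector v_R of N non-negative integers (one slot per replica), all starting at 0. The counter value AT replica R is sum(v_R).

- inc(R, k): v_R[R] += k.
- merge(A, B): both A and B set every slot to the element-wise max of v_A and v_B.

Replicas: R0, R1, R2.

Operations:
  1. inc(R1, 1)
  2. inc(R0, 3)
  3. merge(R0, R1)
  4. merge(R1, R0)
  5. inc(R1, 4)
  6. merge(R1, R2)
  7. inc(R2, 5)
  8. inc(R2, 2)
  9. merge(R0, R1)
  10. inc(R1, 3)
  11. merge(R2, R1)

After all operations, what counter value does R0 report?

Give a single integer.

Op 1: inc R1 by 1 -> R1=(0,1,0) value=1
Op 2: inc R0 by 3 -> R0=(3,0,0) value=3
Op 3: merge R0<->R1 -> R0=(3,1,0) R1=(3,1,0)
Op 4: merge R1<->R0 -> R1=(3,1,0) R0=(3,1,0)
Op 5: inc R1 by 4 -> R1=(3,5,0) value=8
Op 6: merge R1<->R2 -> R1=(3,5,0) R2=(3,5,0)
Op 7: inc R2 by 5 -> R2=(3,5,5) value=13
Op 8: inc R2 by 2 -> R2=(3,5,7) value=15
Op 9: merge R0<->R1 -> R0=(3,5,0) R1=(3,5,0)
Op 10: inc R1 by 3 -> R1=(3,8,0) value=11
Op 11: merge R2<->R1 -> R2=(3,8,7) R1=(3,8,7)

Answer: 8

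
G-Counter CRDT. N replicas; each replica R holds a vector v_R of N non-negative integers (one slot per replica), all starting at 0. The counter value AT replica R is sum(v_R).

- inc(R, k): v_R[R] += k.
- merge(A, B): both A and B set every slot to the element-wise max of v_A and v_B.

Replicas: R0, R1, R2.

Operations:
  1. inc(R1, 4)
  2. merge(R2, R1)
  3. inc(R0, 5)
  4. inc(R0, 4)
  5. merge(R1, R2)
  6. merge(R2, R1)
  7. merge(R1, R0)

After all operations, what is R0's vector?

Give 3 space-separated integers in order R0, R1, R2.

Op 1: inc R1 by 4 -> R1=(0,4,0) value=4
Op 2: merge R2<->R1 -> R2=(0,4,0) R1=(0,4,0)
Op 3: inc R0 by 5 -> R0=(5,0,0) value=5
Op 4: inc R0 by 4 -> R0=(9,0,0) value=9
Op 5: merge R1<->R2 -> R1=(0,4,0) R2=(0,4,0)
Op 6: merge R2<->R1 -> R2=(0,4,0) R1=(0,4,0)
Op 7: merge R1<->R0 -> R1=(9,4,0) R0=(9,4,0)

Answer: 9 4 0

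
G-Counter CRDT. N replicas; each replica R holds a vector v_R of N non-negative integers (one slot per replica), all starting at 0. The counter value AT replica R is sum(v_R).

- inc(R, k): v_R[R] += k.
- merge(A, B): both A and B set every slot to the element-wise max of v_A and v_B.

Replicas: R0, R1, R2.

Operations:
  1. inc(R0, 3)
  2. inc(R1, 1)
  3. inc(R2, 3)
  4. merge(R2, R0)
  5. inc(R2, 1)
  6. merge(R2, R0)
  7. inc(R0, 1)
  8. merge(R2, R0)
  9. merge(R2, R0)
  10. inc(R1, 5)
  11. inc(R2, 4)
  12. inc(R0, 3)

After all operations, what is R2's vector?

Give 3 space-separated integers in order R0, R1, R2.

Op 1: inc R0 by 3 -> R0=(3,0,0) value=3
Op 2: inc R1 by 1 -> R1=(0,1,0) value=1
Op 3: inc R2 by 3 -> R2=(0,0,3) value=3
Op 4: merge R2<->R0 -> R2=(3,0,3) R0=(3,0,3)
Op 5: inc R2 by 1 -> R2=(3,0,4) value=7
Op 6: merge R2<->R0 -> R2=(3,0,4) R0=(3,0,4)
Op 7: inc R0 by 1 -> R0=(4,0,4) value=8
Op 8: merge R2<->R0 -> R2=(4,0,4) R0=(4,0,4)
Op 9: merge R2<->R0 -> R2=(4,0,4) R0=(4,0,4)
Op 10: inc R1 by 5 -> R1=(0,6,0) value=6
Op 11: inc R2 by 4 -> R2=(4,0,8) value=12
Op 12: inc R0 by 3 -> R0=(7,0,4) value=11

Answer: 4 0 8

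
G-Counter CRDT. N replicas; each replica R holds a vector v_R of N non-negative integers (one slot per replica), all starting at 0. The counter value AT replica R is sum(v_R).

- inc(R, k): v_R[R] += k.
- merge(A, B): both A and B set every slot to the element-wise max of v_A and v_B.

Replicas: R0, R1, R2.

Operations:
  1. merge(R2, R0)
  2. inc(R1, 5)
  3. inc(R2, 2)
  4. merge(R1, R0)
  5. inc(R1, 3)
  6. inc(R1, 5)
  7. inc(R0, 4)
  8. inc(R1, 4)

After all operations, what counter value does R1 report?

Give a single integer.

Op 1: merge R2<->R0 -> R2=(0,0,0) R0=(0,0,0)
Op 2: inc R1 by 5 -> R1=(0,5,0) value=5
Op 3: inc R2 by 2 -> R2=(0,0,2) value=2
Op 4: merge R1<->R0 -> R1=(0,5,0) R0=(0,5,0)
Op 5: inc R1 by 3 -> R1=(0,8,0) value=8
Op 6: inc R1 by 5 -> R1=(0,13,0) value=13
Op 7: inc R0 by 4 -> R0=(4,5,0) value=9
Op 8: inc R1 by 4 -> R1=(0,17,0) value=17

Answer: 17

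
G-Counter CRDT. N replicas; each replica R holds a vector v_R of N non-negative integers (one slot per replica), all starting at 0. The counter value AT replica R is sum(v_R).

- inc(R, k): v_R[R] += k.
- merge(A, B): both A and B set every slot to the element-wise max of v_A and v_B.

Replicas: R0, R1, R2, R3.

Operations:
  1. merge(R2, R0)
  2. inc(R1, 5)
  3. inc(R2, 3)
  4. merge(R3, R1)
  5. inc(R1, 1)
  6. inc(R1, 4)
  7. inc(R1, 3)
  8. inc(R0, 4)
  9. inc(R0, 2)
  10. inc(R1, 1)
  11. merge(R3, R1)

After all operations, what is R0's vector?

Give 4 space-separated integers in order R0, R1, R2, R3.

Op 1: merge R2<->R0 -> R2=(0,0,0,0) R0=(0,0,0,0)
Op 2: inc R1 by 5 -> R1=(0,5,0,0) value=5
Op 3: inc R2 by 3 -> R2=(0,0,3,0) value=3
Op 4: merge R3<->R1 -> R3=(0,5,0,0) R1=(0,5,0,0)
Op 5: inc R1 by 1 -> R1=(0,6,0,0) value=6
Op 6: inc R1 by 4 -> R1=(0,10,0,0) value=10
Op 7: inc R1 by 3 -> R1=(0,13,0,0) value=13
Op 8: inc R0 by 4 -> R0=(4,0,0,0) value=4
Op 9: inc R0 by 2 -> R0=(6,0,0,0) value=6
Op 10: inc R1 by 1 -> R1=(0,14,0,0) value=14
Op 11: merge R3<->R1 -> R3=(0,14,0,0) R1=(0,14,0,0)

Answer: 6 0 0 0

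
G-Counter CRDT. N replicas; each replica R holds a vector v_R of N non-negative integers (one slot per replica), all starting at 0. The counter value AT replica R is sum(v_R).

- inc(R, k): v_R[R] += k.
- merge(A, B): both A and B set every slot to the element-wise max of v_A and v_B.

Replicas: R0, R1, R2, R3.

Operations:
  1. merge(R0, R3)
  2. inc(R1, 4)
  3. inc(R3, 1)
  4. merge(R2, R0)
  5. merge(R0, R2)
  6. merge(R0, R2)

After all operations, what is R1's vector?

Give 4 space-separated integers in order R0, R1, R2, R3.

Answer: 0 4 0 0

Derivation:
Op 1: merge R0<->R3 -> R0=(0,0,0,0) R3=(0,0,0,0)
Op 2: inc R1 by 4 -> R1=(0,4,0,0) value=4
Op 3: inc R3 by 1 -> R3=(0,0,0,1) value=1
Op 4: merge R2<->R0 -> R2=(0,0,0,0) R0=(0,0,0,0)
Op 5: merge R0<->R2 -> R0=(0,0,0,0) R2=(0,0,0,0)
Op 6: merge R0<->R2 -> R0=(0,0,0,0) R2=(0,0,0,0)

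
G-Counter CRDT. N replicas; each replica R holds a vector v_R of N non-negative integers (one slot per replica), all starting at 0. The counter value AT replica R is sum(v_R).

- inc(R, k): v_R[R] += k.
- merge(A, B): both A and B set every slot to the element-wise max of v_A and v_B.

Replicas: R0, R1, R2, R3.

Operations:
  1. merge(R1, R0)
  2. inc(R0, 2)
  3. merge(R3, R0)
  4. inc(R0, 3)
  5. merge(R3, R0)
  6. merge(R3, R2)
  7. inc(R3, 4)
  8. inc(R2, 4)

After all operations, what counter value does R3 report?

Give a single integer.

Op 1: merge R1<->R0 -> R1=(0,0,0,0) R0=(0,0,0,0)
Op 2: inc R0 by 2 -> R0=(2,0,0,0) value=2
Op 3: merge R3<->R0 -> R3=(2,0,0,0) R0=(2,0,0,0)
Op 4: inc R0 by 3 -> R0=(5,0,0,0) value=5
Op 5: merge R3<->R0 -> R3=(5,0,0,0) R0=(5,0,0,0)
Op 6: merge R3<->R2 -> R3=(5,0,0,0) R2=(5,0,0,0)
Op 7: inc R3 by 4 -> R3=(5,0,0,4) value=9
Op 8: inc R2 by 4 -> R2=(5,0,4,0) value=9

Answer: 9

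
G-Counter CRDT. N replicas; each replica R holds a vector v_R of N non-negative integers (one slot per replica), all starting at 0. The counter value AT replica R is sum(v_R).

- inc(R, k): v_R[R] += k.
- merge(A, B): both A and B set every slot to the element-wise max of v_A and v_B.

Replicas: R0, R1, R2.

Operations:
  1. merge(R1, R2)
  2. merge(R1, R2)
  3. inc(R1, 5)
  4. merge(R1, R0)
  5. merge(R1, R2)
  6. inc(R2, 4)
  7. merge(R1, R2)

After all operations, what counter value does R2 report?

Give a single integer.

Answer: 9

Derivation:
Op 1: merge R1<->R2 -> R1=(0,0,0) R2=(0,0,0)
Op 2: merge R1<->R2 -> R1=(0,0,0) R2=(0,0,0)
Op 3: inc R1 by 5 -> R1=(0,5,0) value=5
Op 4: merge R1<->R0 -> R1=(0,5,0) R0=(0,5,0)
Op 5: merge R1<->R2 -> R1=(0,5,0) R2=(0,5,0)
Op 6: inc R2 by 4 -> R2=(0,5,4) value=9
Op 7: merge R1<->R2 -> R1=(0,5,4) R2=(0,5,4)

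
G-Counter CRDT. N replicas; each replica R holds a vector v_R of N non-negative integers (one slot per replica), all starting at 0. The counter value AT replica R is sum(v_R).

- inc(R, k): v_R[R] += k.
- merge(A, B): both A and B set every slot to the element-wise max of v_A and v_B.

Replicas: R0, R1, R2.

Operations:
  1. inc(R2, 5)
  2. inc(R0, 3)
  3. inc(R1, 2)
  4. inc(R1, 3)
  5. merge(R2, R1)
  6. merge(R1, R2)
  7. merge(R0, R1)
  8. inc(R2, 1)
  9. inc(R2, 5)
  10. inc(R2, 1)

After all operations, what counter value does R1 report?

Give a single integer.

Op 1: inc R2 by 5 -> R2=(0,0,5) value=5
Op 2: inc R0 by 3 -> R0=(3,0,0) value=3
Op 3: inc R1 by 2 -> R1=(0,2,0) value=2
Op 4: inc R1 by 3 -> R1=(0,5,0) value=5
Op 5: merge R2<->R1 -> R2=(0,5,5) R1=(0,5,5)
Op 6: merge R1<->R2 -> R1=(0,5,5) R2=(0,5,5)
Op 7: merge R0<->R1 -> R0=(3,5,5) R1=(3,5,5)
Op 8: inc R2 by 1 -> R2=(0,5,6) value=11
Op 9: inc R2 by 5 -> R2=(0,5,11) value=16
Op 10: inc R2 by 1 -> R2=(0,5,12) value=17

Answer: 13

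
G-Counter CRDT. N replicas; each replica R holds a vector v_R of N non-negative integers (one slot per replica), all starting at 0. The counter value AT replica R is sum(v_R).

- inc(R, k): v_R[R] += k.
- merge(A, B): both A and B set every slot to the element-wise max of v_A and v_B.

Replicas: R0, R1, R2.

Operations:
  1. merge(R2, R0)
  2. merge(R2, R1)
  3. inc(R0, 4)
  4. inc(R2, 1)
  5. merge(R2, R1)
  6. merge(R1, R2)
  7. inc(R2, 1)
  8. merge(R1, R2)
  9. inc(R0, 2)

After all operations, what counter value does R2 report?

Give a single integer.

Answer: 2

Derivation:
Op 1: merge R2<->R0 -> R2=(0,0,0) R0=(0,0,0)
Op 2: merge R2<->R1 -> R2=(0,0,0) R1=(0,0,0)
Op 3: inc R0 by 4 -> R0=(4,0,0) value=4
Op 4: inc R2 by 1 -> R2=(0,0,1) value=1
Op 5: merge R2<->R1 -> R2=(0,0,1) R1=(0,0,1)
Op 6: merge R1<->R2 -> R1=(0,0,1) R2=(0,0,1)
Op 7: inc R2 by 1 -> R2=(0,0,2) value=2
Op 8: merge R1<->R2 -> R1=(0,0,2) R2=(0,0,2)
Op 9: inc R0 by 2 -> R0=(6,0,0) value=6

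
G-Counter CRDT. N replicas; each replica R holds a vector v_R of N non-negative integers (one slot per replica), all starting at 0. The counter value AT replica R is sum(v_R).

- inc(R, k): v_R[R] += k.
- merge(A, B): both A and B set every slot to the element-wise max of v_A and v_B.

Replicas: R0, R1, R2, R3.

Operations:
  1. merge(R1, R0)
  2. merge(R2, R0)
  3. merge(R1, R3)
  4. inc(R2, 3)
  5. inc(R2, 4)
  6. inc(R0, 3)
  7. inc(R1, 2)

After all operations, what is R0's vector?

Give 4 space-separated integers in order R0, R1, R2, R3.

Op 1: merge R1<->R0 -> R1=(0,0,0,0) R0=(0,0,0,0)
Op 2: merge R2<->R0 -> R2=(0,0,0,0) R0=(0,0,0,0)
Op 3: merge R1<->R3 -> R1=(0,0,0,0) R3=(0,0,0,0)
Op 4: inc R2 by 3 -> R2=(0,0,3,0) value=3
Op 5: inc R2 by 4 -> R2=(0,0,7,0) value=7
Op 6: inc R0 by 3 -> R0=(3,0,0,0) value=3
Op 7: inc R1 by 2 -> R1=(0,2,0,0) value=2

Answer: 3 0 0 0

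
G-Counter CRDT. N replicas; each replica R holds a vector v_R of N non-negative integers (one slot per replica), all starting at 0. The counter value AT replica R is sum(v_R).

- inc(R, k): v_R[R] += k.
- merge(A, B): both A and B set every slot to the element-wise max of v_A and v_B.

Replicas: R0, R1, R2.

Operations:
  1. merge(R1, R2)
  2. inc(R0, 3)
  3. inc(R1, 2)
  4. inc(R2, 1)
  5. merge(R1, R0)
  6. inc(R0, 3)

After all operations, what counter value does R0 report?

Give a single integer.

Answer: 8

Derivation:
Op 1: merge R1<->R2 -> R1=(0,0,0) R2=(0,0,0)
Op 2: inc R0 by 3 -> R0=(3,0,0) value=3
Op 3: inc R1 by 2 -> R1=(0,2,0) value=2
Op 4: inc R2 by 1 -> R2=(0,0,1) value=1
Op 5: merge R1<->R0 -> R1=(3,2,0) R0=(3,2,0)
Op 6: inc R0 by 3 -> R0=(6,2,0) value=8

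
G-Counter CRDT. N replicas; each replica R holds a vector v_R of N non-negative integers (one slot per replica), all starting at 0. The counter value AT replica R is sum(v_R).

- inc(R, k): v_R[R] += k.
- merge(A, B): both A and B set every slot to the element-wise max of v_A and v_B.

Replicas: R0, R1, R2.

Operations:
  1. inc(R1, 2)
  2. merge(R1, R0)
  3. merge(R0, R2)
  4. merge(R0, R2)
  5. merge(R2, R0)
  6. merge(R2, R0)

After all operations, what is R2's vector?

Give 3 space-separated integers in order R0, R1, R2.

Answer: 0 2 0

Derivation:
Op 1: inc R1 by 2 -> R1=(0,2,0) value=2
Op 2: merge R1<->R0 -> R1=(0,2,0) R0=(0,2,0)
Op 3: merge R0<->R2 -> R0=(0,2,0) R2=(0,2,0)
Op 4: merge R0<->R2 -> R0=(0,2,0) R2=(0,2,0)
Op 5: merge R2<->R0 -> R2=(0,2,0) R0=(0,2,0)
Op 6: merge R2<->R0 -> R2=(0,2,0) R0=(0,2,0)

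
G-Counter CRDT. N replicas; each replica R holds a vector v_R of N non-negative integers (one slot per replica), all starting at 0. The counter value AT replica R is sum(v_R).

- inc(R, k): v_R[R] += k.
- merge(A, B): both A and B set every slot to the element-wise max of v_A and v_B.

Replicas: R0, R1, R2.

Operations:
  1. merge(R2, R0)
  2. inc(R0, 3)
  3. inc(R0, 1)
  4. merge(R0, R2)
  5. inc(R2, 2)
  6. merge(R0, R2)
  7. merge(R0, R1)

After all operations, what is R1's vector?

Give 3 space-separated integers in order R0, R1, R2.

Answer: 4 0 2

Derivation:
Op 1: merge R2<->R0 -> R2=(0,0,0) R0=(0,0,0)
Op 2: inc R0 by 3 -> R0=(3,0,0) value=3
Op 3: inc R0 by 1 -> R0=(4,0,0) value=4
Op 4: merge R0<->R2 -> R0=(4,0,0) R2=(4,0,0)
Op 5: inc R2 by 2 -> R2=(4,0,2) value=6
Op 6: merge R0<->R2 -> R0=(4,0,2) R2=(4,0,2)
Op 7: merge R0<->R1 -> R0=(4,0,2) R1=(4,0,2)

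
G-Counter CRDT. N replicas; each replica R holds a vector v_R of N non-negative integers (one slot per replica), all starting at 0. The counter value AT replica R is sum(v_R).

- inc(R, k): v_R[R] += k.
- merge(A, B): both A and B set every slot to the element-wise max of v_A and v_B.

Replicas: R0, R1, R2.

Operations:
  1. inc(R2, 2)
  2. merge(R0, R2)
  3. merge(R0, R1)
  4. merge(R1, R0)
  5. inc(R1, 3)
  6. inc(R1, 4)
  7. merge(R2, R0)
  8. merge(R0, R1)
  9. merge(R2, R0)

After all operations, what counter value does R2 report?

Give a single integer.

Answer: 9

Derivation:
Op 1: inc R2 by 2 -> R2=(0,0,2) value=2
Op 2: merge R0<->R2 -> R0=(0,0,2) R2=(0,0,2)
Op 3: merge R0<->R1 -> R0=(0,0,2) R1=(0,0,2)
Op 4: merge R1<->R0 -> R1=(0,0,2) R0=(0,0,2)
Op 5: inc R1 by 3 -> R1=(0,3,2) value=5
Op 6: inc R1 by 4 -> R1=(0,7,2) value=9
Op 7: merge R2<->R0 -> R2=(0,0,2) R0=(0,0,2)
Op 8: merge R0<->R1 -> R0=(0,7,2) R1=(0,7,2)
Op 9: merge R2<->R0 -> R2=(0,7,2) R0=(0,7,2)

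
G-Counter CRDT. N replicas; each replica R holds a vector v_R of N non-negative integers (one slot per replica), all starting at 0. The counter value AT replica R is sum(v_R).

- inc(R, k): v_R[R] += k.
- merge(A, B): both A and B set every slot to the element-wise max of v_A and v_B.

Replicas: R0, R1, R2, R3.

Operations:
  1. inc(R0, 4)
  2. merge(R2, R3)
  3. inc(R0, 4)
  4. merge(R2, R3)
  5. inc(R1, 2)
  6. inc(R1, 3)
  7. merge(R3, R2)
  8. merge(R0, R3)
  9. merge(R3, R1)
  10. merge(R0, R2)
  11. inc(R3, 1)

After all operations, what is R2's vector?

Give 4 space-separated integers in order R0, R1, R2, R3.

Answer: 8 0 0 0

Derivation:
Op 1: inc R0 by 4 -> R0=(4,0,0,0) value=4
Op 2: merge R2<->R3 -> R2=(0,0,0,0) R3=(0,0,0,0)
Op 3: inc R0 by 4 -> R0=(8,0,0,0) value=8
Op 4: merge R2<->R3 -> R2=(0,0,0,0) R3=(0,0,0,0)
Op 5: inc R1 by 2 -> R1=(0,2,0,0) value=2
Op 6: inc R1 by 3 -> R1=(0,5,0,0) value=5
Op 7: merge R3<->R2 -> R3=(0,0,0,0) R2=(0,0,0,0)
Op 8: merge R0<->R3 -> R0=(8,0,0,0) R3=(8,0,0,0)
Op 9: merge R3<->R1 -> R3=(8,5,0,0) R1=(8,5,0,0)
Op 10: merge R0<->R2 -> R0=(8,0,0,0) R2=(8,0,0,0)
Op 11: inc R3 by 1 -> R3=(8,5,0,1) value=14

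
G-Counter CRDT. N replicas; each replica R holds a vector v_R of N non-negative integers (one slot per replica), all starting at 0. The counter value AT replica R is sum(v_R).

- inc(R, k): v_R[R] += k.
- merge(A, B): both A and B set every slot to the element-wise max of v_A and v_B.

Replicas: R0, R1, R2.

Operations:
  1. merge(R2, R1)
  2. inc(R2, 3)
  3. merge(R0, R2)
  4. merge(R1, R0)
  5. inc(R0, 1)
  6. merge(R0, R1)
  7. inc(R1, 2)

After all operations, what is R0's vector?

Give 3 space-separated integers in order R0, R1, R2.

Answer: 1 0 3

Derivation:
Op 1: merge R2<->R1 -> R2=(0,0,0) R1=(0,0,0)
Op 2: inc R2 by 3 -> R2=(0,0,3) value=3
Op 3: merge R0<->R2 -> R0=(0,0,3) R2=(0,0,3)
Op 4: merge R1<->R0 -> R1=(0,0,3) R0=(0,0,3)
Op 5: inc R0 by 1 -> R0=(1,0,3) value=4
Op 6: merge R0<->R1 -> R0=(1,0,3) R1=(1,0,3)
Op 7: inc R1 by 2 -> R1=(1,2,3) value=6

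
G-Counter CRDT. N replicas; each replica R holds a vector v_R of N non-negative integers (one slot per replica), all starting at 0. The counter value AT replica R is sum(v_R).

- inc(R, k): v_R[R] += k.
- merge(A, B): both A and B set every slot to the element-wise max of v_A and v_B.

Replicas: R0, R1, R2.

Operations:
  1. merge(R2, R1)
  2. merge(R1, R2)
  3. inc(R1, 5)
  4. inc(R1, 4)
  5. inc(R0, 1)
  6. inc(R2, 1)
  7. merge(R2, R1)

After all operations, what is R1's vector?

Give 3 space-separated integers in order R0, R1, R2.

Answer: 0 9 1

Derivation:
Op 1: merge R2<->R1 -> R2=(0,0,0) R1=(0,0,0)
Op 2: merge R1<->R2 -> R1=(0,0,0) R2=(0,0,0)
Op 3: inc R1 by 5 -> R1=(0,5,0) value=5
Op 4: inc R1 by 4 -> R1=(0,9,0) value=9
Op 5: inc R0 by 1 -> R0=(1,0,0) value=1
Op 6: inc R2 by 1 -> R2=(0,0,1) value=1
Op 7: merge R2<->R1 -> R2=(0,9,1) R1=(0,9,1)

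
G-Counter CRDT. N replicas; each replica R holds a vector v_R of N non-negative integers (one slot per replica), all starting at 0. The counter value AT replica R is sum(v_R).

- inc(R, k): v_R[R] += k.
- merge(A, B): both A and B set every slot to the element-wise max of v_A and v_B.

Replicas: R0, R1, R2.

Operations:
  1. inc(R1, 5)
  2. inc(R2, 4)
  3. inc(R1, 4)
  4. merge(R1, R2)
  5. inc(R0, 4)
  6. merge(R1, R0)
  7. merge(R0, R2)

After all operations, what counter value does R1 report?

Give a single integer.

Op 1: inc R1 by 5 -> R1=(0,5,0) value=5
Op 2: inc R2 by 4 -> R2=(0,0,4) value=4
Op 3: inc R1 by 4 -> R1=(0,9,0) value=9
Op 4: merge R1<->R2 -> R1=(0,9,4) R2=(0,9,4)
Op 5: inc R0 by 4 -> R0=(4,0,0) value=4
Op 6: merge R1<->R0 -> R1=(4,9,4) R0=(4,9,4)
Op 7: merge R0<->R2 -> R0=(4,9,4) R2=(4,9,4)

Answer: 17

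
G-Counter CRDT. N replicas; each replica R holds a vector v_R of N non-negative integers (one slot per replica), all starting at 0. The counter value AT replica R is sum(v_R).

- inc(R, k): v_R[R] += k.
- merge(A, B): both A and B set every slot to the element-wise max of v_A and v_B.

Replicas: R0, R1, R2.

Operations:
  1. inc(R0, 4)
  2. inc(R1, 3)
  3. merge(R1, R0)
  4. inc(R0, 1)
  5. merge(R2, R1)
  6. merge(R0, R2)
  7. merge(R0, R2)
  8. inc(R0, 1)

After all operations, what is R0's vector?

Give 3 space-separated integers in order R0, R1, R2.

Op 1: inc R0 by 4 -> R0=(4,0,0) value=4
Op 2: inc R1 by 3 -> R1=(0,3,0) value=3
Op 3: merge R1<->R0 -> R1=(4,3,0) R0=(4,3,0)
Op 4: inc R0 by 1 -> R0=(5,3,0) value=8
Op 5: merge R2<->R1 -> R2=(4,3,0) R1=(4,3,0)
Op 6: merge R0<->R2 -> R0=(5,3,0) R2=(5,3,0)
Op 7: merge R0<->R2 -> R0=(5,3,0) R2=(5,3,0)
Op 8: inc R0 by 1 -> R0=(6,3,0) value=9

Answer: 6 3 0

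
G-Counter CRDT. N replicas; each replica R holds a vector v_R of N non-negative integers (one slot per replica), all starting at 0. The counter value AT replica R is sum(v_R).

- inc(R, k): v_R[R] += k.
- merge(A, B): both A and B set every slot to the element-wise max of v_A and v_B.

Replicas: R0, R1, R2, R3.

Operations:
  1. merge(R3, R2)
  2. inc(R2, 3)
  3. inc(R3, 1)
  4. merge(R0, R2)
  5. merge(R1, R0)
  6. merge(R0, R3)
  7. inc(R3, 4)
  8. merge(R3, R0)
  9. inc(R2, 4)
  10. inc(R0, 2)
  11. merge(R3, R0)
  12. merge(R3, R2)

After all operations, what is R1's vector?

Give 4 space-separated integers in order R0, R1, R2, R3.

Answer: 0 0 3 0

Derivation:
Op 1: merge R3<->R2 -> R3=(0,0,0,0) R2=(0,0,0,0)
Op 2: inc R2 by 3 -> R2=(0,0,3,0) value=3
Op 3: inc R3 by 1 -> R3=(0,0,0,1) value=1
Op 4: merge R0<->R2 -> R0=(0,0,3,0) R2=(0,0,3,0)
Op 5: merge R1<->R0 -> R1=(0,0,3,0) R0=(0,0,3,0)
Op 6: merge R0<->R3 -> R0=(0,0,3,1) R3=(0,0,3,1)
Op 7: inc R3 by 4 -> R3=(0,0,3,5) value=8
Op 8: merge R3<->R0 -> R3=(0,0,3,5) R0=(0,0,3,5)
Op 9: inc R2 by 4 -> R2=(0,0,7,0) value=7
Op 10: inc R0 by 2 -> R0=(2,0,3,5) value=10
Op 11: merge R3<->R0 -> R3=(2,0,3,5) R0=(2,0,3,5)
Op 12: merge R3<->R2 -> R3=(2,0,7,5) R2=(2,0,7,5)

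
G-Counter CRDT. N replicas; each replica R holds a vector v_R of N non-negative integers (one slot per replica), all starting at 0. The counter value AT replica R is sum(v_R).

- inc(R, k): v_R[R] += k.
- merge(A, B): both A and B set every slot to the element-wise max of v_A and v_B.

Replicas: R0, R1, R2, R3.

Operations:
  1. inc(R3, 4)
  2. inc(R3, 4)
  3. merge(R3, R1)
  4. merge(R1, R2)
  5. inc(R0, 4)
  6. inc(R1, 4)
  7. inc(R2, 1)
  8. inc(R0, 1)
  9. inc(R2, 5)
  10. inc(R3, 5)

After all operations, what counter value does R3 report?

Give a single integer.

Answer: 13

Derivation:
Op 1: inc R3 by 4 -> R3=(0,0,0,4) value=4
Op 2: inc R3 by 4 -> R3=(0,0,0,8) value=8
Op 3: merge R3<->R1 -> R3=(0,0,0,8) R1=(0,0,0,8)
Op 4: merge R1<->R2 -> R1=(0,0,0,8) R2=(0,0,0,8)
Op 5: inc R0 by 4 -> R0=(4,0,0,0) value=4
Op 6: inc R1 by 4 -> R1=(0,4,0,8) value=12
Op 7: inc R2 by 1 -> R2=(0,0,1,8) value=9
Op 8: inc R0 by 1 -> R0=(5,0,0,0) value=5
Op 9: inc R2 by 5 -> R2=(0,0,6,8) value=14
Op 10: inc R3 by 5 -> R3=(0,0,0,13) value=13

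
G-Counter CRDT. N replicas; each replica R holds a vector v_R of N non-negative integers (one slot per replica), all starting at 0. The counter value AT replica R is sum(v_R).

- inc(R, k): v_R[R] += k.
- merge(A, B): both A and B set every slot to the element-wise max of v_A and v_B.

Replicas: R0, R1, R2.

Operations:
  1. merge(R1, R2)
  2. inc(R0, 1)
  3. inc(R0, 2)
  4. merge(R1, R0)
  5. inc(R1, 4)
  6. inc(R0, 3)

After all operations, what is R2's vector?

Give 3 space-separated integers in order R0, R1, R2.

Op 1: merge R1<->R2 -> R1=(0,0,0) R2=(0,0,0)
Op 2: inc R0 by 1 -> R0=(1,0,0) value=1
Op 3: inc R0 by 2 -> R0=(3,0,0) value=3
Op 4: merge R1<->R0 -> R1=(3,0,0) R0=(3,0,0)
Op 5: inc R1 by 4 -> R1=(3,4,0) value=7
Op 6: inc R0 by 3 -> R0=(6,0,0) value=6

Answer: 0 0 0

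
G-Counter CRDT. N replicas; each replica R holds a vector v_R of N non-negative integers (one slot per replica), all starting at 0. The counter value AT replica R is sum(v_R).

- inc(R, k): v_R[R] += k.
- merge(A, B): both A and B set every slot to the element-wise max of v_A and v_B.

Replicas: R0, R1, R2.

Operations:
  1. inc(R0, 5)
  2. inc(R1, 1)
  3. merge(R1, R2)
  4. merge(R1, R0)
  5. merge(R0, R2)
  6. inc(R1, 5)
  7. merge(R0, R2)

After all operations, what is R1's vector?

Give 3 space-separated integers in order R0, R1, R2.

Op 1: inc R0 by 5 -> R0=(5,0,0) value=5
Op 2: inc R1 by 1 -> R1=(0,1,0) value=1
Op 3: merge R1<->R2 -> R1=(0,1,0) R2=(0,1,0)
Op 4: merge R1<->R0 -> R1=(5,1,0) R0=(5,1,0)
Op 5: merge R0<->R2 -> R0=(5,1,0) R2=(5,1,0)
Op 6: inc R1 by 5 -> R1=(5,6,0) value=11
Op 7: merge R0<->R2 -> R0=(5,1,0) R2=(5,1,0)

Answer: 5 6 0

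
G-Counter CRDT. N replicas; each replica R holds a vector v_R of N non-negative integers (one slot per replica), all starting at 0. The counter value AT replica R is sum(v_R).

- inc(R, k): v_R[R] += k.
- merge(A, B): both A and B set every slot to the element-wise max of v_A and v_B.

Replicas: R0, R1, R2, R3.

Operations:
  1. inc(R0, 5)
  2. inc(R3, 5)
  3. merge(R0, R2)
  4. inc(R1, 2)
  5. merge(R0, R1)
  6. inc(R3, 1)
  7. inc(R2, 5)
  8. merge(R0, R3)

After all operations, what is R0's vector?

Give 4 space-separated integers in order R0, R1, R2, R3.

Op 1: inc R0 by 5 -> R0=(5,0,0,0) value=5
Op 2: inc R3 by 5 -> R3=(0,0,0,5) value=5
Op 3: merge R0<->R2 -> R0=(5,0,0,0) R2=(5,0,0,0)
Op 4: inc R1 by 2 -> R1=(0,2,0,0) value=2
Op 5: merge R0<->R1 -> R0=(5,2,0,0) R1=(5,2,0,0)
Op 6: inc R3 by 1 -> R3=(0,0,0,6) value=6
Op 7: inc R2 by 5 -> R2=(5,0,5,0) value=10
Op 8: merge R0<->R3 -> R0=(5,2,0,6) R3=(5,2,0,6)

Answer: 5 2 0 6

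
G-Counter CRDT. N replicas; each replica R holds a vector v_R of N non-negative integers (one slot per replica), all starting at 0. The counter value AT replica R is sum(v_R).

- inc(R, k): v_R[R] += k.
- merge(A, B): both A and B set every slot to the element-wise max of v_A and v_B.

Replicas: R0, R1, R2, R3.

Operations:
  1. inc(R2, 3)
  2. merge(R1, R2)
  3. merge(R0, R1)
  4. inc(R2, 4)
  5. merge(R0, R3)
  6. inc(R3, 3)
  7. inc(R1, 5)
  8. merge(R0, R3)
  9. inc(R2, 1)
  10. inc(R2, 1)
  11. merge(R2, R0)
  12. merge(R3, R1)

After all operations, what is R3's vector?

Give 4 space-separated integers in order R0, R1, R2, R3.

Op 1: inc R2 by 3 -> R2=(0,0,3,0) value=3
Op 2: merge R1<->R2 -> R1=(0,0,3,0) R2=(0,0,3,0)
Op 3: merge R0<->R1 -> R0=(0,0,3,0) R1=(0,0,3,0)
Op 4: inc R2 by 4 -> R2=(0,0,7,0) value=7
Op 5: merge R0<->R3 -> R0=(0,0,3,0) R3=(0,0,3,0)
Op 6: inc R3 by 3 -> R3=(0,0,3,3) value=6
Op 7: inc R1 by 5 -> R1=(0,5,3,0) value=8
Op 8: merge R0<->R3 -> R0=(0,0,3,3) R3=(0,0,3,3)
Op 9: inc R2 by 1 -> R2=(0,0,8,0) value=8
Op 10: inc R2 by 1 -> R2=(0,0,9,0) value=9
Op 11: merge R2<->R0 -> R2=(0,0,9,3) R0=(0,0,9,3)
Op 12: merge R3<->R1 -> R3=(0,5,3,3) R1=(0,5,3,3)

Answer: 0 5 3 3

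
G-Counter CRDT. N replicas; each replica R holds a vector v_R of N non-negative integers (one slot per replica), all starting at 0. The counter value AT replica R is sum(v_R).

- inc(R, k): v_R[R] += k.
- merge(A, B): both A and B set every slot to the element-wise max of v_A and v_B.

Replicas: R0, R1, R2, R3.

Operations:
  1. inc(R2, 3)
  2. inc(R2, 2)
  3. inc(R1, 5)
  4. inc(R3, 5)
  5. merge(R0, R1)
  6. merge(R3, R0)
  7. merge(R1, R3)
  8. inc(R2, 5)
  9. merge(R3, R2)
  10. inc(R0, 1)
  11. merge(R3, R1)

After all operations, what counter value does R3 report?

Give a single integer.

Answer: 20

Derivation:
Op 1: inc R2 by 3 -> R2=(0,0,3,0) value=3
Op 2: inc R2 by 2 -> R2=(0,0,5,0) value=5
Op 3: inc R1 by 5 -> R1=(0,5,0,0) value=5
Op 4: inc R3 by 5 -> R3=(0,0,0,5) value=5
Op 5: merge R0<->R1 -> R0=(0,5,0,0) R1=(0,5,0,0)
Op 6: merge R3<->R0 -> R3=(0,5,0,5) R0=(0,5,0,5)
Op 7: merge R1<->R3 -> R1=(0,5,0,5) R3=(0,5,0,5)
Op 8: inc R2 by 5 -> R2=(0,0,10,0) value=10
Op 9: merge R3<->R2 -> R3=(0,5,10,5) R2=(0,5,10,5)
Op 10: inc R0 by 1 -> R0=(1,5,0,5) value=11
Op 11: merge R3<->R1 -> R3=(0,5,10,5) R1=(0,5,10,5)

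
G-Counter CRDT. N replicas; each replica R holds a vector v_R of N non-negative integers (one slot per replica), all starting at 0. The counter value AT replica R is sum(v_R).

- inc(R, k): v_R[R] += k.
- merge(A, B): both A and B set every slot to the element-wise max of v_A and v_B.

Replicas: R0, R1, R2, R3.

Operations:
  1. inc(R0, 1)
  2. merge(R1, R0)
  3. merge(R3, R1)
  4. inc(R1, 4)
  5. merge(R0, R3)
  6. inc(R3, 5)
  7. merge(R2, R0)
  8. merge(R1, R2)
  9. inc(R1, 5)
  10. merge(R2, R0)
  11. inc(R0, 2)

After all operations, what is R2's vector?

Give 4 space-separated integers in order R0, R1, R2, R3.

Op 1: inc R0 by 1 -> R0=(1,0,0,0) value=1
Op 2: merge R1<->R0 -> R1=(1,0,0,0) R0=(1,0,0,0)
Op 3: merge R3<->R1 -> R3=(1,0,0,0) R1=(1,0,0,0)
Op 4: inc R1 by 4 -> R1=(1,4,0,0) value=5
Op 5: merge R0<->R3 -> R0=(1,0,0,0) R3=(1,0,0,0)
Op 6: inc R3 by 5 -> R3=(1,0,0,5) value=6
Op 7: merge R2<->R0 -> R2=(1,0,0,0) R0=(1,0,0,0)
Op 8: merge R1<->R2 -> R1=(1,4,0,0) R2=(1,4,0,0)
Op 9: inc R1 by 5 -> R1=(1,9,0,0) value=10
Op 10: merge R2<->R0 -> R2=(1,4,0,0) R0=(1,4,0,0)
Op 11: inc R0 by 2 -> R0=(3,4,0,0) value=7

Answer: 1 4 0 0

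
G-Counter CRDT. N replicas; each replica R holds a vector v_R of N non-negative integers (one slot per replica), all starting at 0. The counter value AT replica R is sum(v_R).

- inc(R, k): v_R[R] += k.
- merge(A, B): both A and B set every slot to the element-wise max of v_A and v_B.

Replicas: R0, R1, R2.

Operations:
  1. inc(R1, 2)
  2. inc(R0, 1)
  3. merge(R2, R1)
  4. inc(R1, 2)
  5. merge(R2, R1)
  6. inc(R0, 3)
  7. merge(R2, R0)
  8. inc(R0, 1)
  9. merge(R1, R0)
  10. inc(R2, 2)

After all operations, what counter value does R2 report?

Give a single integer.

Answer: 10

Derivation:
Op 1: inc R1 by 2 -> R1=(0,2,0) value=2
Op 2: inc R0 by 1 -> R0=(1,0,0) value=1
Op 3: merge R2<->R1 -> R2=(0,2,0) R1=(0,2,0)
Op 4: inc R1 by 2 -> R1=(0,4,0) value=4
Op 5: merge R2<->R1 -> R2=(0,4,0) R1=(0,4,0)
Op 6: inc R0 by 3 -> R0=(4,0,0) value=4
Op 7: merge R2<->R0 -> R2=(4,4,0) R0=(4,4,0)
Op 8: inc R0 by 1 -> R0=(5,4,0) value=9
Op 9: merge R1<->R0 -> R1=(5,4,0) R0=(5,4,0)
Op 10: inc R2 by 2 -> R2=(4,4,2) value=10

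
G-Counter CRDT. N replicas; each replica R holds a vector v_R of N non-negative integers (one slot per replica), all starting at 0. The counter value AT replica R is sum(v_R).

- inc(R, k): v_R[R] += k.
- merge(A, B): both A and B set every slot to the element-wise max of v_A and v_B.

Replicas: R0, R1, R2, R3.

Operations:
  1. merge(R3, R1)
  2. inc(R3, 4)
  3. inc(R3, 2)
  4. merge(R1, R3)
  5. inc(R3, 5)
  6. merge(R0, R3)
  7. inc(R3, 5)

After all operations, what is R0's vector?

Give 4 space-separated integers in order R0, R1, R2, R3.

Answer: 0 0 0 11

Derivation:
Op 1: merge R3<->R1 -> R3=(0,0,0,0) R1=(0,0,0,0)
Op 2: inc R3 by 4 -> R3=(0,0,0,4) value=4
Op 3: inc R3 by 2 -> R3=(0,0,0,6) value=6
Op 4: merge R1<->R3 -> R1=(0,0,0,6) R3=(0,0,0,6)
Op 5: inc R3 by 5 -> R3=(0,0,0,11) value=11
Op 6: merge R0<->R3 -> R0=(0,0,0,11) R3=(0,0,0,11)
Op 7: inc R3 by 5 -> R3=(0,0,0,16) value=16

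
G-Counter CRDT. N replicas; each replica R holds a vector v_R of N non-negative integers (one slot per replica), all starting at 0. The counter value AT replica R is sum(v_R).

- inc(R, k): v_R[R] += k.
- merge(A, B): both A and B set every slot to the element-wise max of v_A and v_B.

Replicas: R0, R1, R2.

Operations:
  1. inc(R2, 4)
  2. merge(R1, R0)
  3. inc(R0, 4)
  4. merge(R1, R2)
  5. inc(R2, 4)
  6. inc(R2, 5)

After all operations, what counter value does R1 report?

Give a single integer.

Op 1: inc R2 by 4 -> R2=(0,0,4) value=4
Op 2: merge R1<->R0 -> R1=(0,0,0) R0=(0,0,0)
Op 3: inc R0 by 4 -> R0=(4,0,0) value=4
Op 4: merge R1<->R2 -> R1=(0,0,4) R2=(0,0,4)
Op 5: inc R2 by 4 -> R2=(0,0,8) value=8
Op 6: inc R2 by 5 -> R2=(0,0,13) value=13

Answer: 4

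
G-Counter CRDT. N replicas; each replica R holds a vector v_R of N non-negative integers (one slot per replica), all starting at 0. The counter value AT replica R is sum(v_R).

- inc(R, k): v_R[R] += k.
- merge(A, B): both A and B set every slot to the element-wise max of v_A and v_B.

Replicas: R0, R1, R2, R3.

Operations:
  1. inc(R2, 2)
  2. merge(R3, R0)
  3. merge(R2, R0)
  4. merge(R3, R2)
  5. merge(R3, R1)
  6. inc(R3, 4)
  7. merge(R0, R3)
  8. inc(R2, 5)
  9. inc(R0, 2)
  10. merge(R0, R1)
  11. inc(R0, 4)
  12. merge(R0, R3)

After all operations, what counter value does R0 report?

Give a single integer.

Answer: 12

Derivation:
Op 1: inc R2 by 2 -> R2=(0,0,2,0) value=2
Op 2: merge R3<->R0 -> R3=(0,0,0,0) R0=(0,0,0,0)
Op 3: merge R2<->R0 -> R2=(0,0,2,0) R0=(0,0,2,0)
Op 4: merge R3<->R2 -> R3=(0,0,2,0) R2=(0,0,2,0)
Op 5: merge R3<->R1 -> R3=(0,0,2,0) R1=(0,0,2,0)
Op 6: inc R3 by 4 -> R3=(0,0,2,4) value=6
Op 7: merge R0<->R3 -> R0=(0,0,2,4) R3=(0,0,2,4)
Op 8: inc R2 by 5 -> R2=(0,0,7,0) value=7
Op 9: inc R0 by 2 -> R0=(2,0,2,4) value=8
Op 10: merge R0<->R1 -> R0=(2,0,2,4) R1=(2,0,2,4)
Op 11: inc R0 by 4 -> R0=(6,0,2,4) value=12
Op 12: merge R0<->R3 -> R0=(6,0,2,4) R3=(6,0,2,4)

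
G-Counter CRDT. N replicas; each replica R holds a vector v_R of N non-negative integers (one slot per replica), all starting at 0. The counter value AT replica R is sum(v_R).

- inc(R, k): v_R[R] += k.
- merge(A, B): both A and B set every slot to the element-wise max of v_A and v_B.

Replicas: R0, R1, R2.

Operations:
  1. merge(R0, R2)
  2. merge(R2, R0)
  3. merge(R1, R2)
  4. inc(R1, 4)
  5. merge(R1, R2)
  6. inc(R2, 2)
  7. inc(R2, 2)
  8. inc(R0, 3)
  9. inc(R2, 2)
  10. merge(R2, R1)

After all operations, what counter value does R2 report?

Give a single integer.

Answer: 10

Derivation:
Op 1: merge R0<->R2 -> R0=(0,0,0) R2=(0,0,0)
Op 2: merge R2<->R0 -> R2=(0,0,0) R0=(0,0,0)
Op 3: merge R1<->R2 -> R1=(0,0,0) R2=(0,0,0)
Op 4: inc R1 by 4 -> R1=(0,4,0) value=4
Op 5: merge R1<->R2 -> R1=(0,4,0) R2=(0,4,0)
Op 6: inc R2 by 2 -> R2=(0,4,2) value=6
Op 7: inc R2 by 2 -> R2=(0,4,4) value=8
Op 8: inc R0 by 3 -> R0=(3,0,0) value=3
Op 9: inc R2 by 2 -> R2=(0,4,6) value=10
Op 10: merge R2<->R1 -> R2=(0,4,6) R1=(0,4,6)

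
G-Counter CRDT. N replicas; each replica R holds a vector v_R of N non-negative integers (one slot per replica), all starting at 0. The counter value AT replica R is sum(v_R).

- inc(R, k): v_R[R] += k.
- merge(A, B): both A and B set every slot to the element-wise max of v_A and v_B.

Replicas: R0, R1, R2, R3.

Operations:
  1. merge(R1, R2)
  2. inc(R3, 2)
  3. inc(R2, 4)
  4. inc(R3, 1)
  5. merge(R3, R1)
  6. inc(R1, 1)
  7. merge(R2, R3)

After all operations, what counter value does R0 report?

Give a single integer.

Answer: 0

Derivation:
Op 1: merge R1<->R2 -> R1=(0,0,0,0) R2=(0,0,0,0)
Op 2: inc R3 by 2 -> R3=(0,0,0,2) value=2
Op 3: inc R2 by 4 -> R2=(0,0,4,0) value=4
Op 4: inc R3 by 1 -> R3=(0,0,0,3) value=3
Op 5: merge R3<->R1 -> R3=(0,0,0,3) R1=(0,0,0,3)
Op 6: inc R1 by 1 -> R1=(0,1,0,3) value=4
Op 7: merge R2<->R3 -> R2=(0,0,4,3) R3=(0,0,4,3)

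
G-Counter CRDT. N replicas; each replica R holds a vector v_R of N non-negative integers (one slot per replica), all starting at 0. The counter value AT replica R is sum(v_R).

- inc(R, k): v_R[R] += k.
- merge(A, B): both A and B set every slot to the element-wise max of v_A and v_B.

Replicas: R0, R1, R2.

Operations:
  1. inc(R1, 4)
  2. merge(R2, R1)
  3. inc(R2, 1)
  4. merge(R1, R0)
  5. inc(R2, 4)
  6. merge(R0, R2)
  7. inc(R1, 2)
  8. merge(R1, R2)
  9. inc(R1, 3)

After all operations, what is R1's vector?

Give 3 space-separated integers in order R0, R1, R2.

Answer: 0 9 5

Derivation:
Op 1: inc R1 by 4 -> R1=(0,4,0) value=4
Op 2: merge R2<->R1 -> R2=(0,4,0) R1=(0,4,0)
Op 3: inc R2 by 1 -> R2=(0,4,1) value=5
Op 4: merge R1<->R0 -> R1=(0,4,0) R0=(0,4,0)
Op 5: inc R2 by 4 -> R2=(0,4,5) value=9
Op 6: merge R0<->R2 -> R0=(0,4,5) R2=(0,4,5)
Op 7: inc R1 by 2 -> R1=(0,6,0) value=6
Op 8: merge R1<->R2 -> R1=(0,6,5) R2=(0,6,5)
Op 9: inc R1 by 3 -> R1=(0,9,5) value=14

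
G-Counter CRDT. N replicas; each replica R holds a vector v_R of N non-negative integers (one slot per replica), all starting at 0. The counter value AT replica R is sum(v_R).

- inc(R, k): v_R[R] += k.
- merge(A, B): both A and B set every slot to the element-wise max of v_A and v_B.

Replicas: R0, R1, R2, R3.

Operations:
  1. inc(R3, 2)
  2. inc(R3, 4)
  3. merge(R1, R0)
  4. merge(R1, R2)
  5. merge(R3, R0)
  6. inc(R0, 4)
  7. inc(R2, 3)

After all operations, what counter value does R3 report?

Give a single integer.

Answer: 6

Derivation:
Op 1: inc R3 by 2 -> R3=(0,0,0,2) value=2
Op 2: inc R3 by 4 -> R3=(0,0,0,6) value=6
Op 3: merge R1<->R0 -> R1=(0,0,0,0) R0=(0,0,0,0)
Op 4: merge R1<->R2 -> R1=(0,0,0,0) R2=(0,0,0,0)
Op 5: merge R3<->R0 -> R3=(0,0,0,6) R0=(0,0,0,6)
Op 6: inc R0 by 4 -> R0=(4,0,0,6) value=10
Op 7: inc R2 by 3 -> R2=(0,0,3,0) value=3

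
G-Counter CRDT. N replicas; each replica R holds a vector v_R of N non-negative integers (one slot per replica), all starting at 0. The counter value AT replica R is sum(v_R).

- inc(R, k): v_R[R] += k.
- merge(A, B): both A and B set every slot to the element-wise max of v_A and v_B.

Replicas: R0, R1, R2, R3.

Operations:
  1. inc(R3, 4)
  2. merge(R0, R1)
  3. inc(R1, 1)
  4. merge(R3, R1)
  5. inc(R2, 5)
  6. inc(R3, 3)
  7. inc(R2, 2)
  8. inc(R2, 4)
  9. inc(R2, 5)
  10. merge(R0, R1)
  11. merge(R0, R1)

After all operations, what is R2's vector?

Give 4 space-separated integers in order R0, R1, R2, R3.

Answer: 0 0 16 0

Derivation:
Op 1: inc R3 by 4 -> R3=(0,0,0,4) value=4
Op 2: merge R0<->R1 -> R0=(0,0,0,0) R1=(0,0,0,0)
Op 3: inc R1 by 1 -> R1=(0,1,0,0) value=1
Op 4: merge R3<->R1 -> R3=(0,1,0,4) R1=(0,1,0,4)
Op 5: inc R2 by 5 -> R2=(0,0,5,0) value=5
Op 6: inc R3 by 3 -> R3=(0,1,0,7) value=8
Op 7: inc R2 by 2 -> R2=(0,0,7,0) value=7
Op 8: inc R2 by 4 -> R2=(0,0,11,0) value=11
Op 9: inc R2 by 5 -> R2=(0,0,16,0) value=16
Op 10: merge R0<->R1 -> R0=(0,1,0,4) R1=(0,1,0,4)
Op 11: merge R0<->R1 -> R0=(0,1,0,4) R1=(0,1,0,4)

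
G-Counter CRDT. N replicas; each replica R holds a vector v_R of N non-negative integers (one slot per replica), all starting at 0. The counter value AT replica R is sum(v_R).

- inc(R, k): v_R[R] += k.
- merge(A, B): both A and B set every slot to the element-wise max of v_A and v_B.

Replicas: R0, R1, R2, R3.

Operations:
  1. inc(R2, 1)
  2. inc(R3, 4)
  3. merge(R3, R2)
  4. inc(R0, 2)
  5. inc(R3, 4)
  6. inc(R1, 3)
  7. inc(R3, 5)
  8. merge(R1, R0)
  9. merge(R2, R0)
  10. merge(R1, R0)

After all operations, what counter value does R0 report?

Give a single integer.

Op 1: inc R2 by 1 -> R2=(0,0,1,0) value=1
Op 2: inc R3 by 4 -> R3=(0,0,0,4) value=4
Op 3: merge R3<->R2 -> R3=(0,0,1,4) R2=(0,0,1,4)
Op 4: inc R0 by 2 -> R0=(2,0,0,0) value=2
Op 5: inc R3 by 4 -> R3=(0,0,1,8) value=9
Op 6: inc R1 by 3 -> R1=(0,3,0,0) value=3
Op 7: inc R3 by 5 -> R3=(0,0,1,13) value=14
Op 8: merge R1<->R0 -> R1=(2,3,0,0) R0=(2,3,0,0)
Op 9: merge R2<->R0 -> R2=(2,3,1,4) R0=(2,3,1,4)
Op 10: merge R1<->R0 -> R1=(2,3,1,4) R0=(2,3,1,4)

Answer: 10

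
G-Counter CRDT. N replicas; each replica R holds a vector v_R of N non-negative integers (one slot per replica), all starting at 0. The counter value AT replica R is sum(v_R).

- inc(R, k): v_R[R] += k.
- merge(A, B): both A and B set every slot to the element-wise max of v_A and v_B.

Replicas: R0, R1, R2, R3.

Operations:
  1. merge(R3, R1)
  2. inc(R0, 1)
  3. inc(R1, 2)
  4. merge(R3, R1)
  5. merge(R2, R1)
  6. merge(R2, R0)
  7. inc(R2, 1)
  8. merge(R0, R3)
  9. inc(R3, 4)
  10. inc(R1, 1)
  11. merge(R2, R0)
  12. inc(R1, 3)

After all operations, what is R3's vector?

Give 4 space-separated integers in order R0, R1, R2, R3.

Op 1: merge R3<->R1 -> R3=(0,0,0,0) R1=(0,0,0,0)
Op 2: inc R0 by 1 -> R0=(1,0,0,0) value=1
Op 3: inc R1 by 2 -> R1=(0,2,0,0) value=2
Op 4: merge R3<->R1 -> R3=(0,2,0,0) R1=(0,2,0,0)
Op 5: merge R2<->R1 -> R2=(0,2,0,0) R1=(0,2,0,0)
Op 6: merge R2<->R0 -> R2=(1,2,0,0) R0=(1,2,0,0)
Op 7: inc R2 by 1 -> R2=(1,2,1,0) value=4
Op 8: merge R0<->R3 -> R0=(1,2,0,0) R3=(1,2,0,0)
Op 9: inc R3 by 4 -> R3=(1,2,0,4) value=7
Op 10: inc R1 by 1 -> R1=(0,3,0,0) value=3
Op 11: merge R2<->R0 -> R2=(1,2,1,0) R0=(1,2,1,0)
Op 12: inc R1 by 3 -> R1=(0,6,0,0) value=6

Answer: 1 2 0 4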